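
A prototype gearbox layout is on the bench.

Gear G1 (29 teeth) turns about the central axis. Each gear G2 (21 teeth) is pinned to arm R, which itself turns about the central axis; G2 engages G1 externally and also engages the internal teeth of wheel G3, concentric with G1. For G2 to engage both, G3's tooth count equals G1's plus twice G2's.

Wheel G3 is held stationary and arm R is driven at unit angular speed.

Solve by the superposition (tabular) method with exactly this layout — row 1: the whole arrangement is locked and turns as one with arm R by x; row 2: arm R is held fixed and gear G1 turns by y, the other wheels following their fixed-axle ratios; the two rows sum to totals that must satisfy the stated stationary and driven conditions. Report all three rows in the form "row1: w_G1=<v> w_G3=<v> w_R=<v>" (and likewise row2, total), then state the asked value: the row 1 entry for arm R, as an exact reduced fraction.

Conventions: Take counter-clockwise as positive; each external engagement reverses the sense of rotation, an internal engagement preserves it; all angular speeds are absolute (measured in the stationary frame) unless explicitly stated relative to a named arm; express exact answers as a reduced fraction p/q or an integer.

row1: w_G1=1 w_G3=1 w_R=1
row2: w_G1=71/29 w_G3=-1 w_R=0
total: w_G1=100/29 w_G3=0 w_R=1
asked value: 1

recognized (axles ride arm R): planetary set, 29/21/71 teeth
row 1: whole set turns with the arm by x
row 2: sun turns y, ring = −(29/71)·y, arm 0
boundary: total ω_ring = x − (29/71)·y = 0 and total ω_arm = x = 1  ⇒  y = 71/29, x = 1
row 2 ring = −(29/71)·71/29 = -1
totals (row 1 + row 2): sun 1 + 71/29 = 100/29, ring 1 + (-1) = 0, arm 1 + 0 = 1
asked cell (row1, arm) = 1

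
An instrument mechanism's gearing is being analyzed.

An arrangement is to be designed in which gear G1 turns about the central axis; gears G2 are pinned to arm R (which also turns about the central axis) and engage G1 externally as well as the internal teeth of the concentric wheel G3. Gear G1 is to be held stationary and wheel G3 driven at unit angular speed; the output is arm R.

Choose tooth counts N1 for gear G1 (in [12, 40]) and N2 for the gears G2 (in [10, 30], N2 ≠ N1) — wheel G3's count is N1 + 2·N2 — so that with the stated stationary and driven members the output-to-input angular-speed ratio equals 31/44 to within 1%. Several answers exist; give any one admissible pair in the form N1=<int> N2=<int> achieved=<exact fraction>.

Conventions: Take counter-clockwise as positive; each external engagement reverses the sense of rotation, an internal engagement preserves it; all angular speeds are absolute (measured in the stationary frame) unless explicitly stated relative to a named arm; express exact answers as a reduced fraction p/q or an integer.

planetary set to be sized for 31/44 (Willis relation)
Willis with ω_sun = 0: ω_arm/ω_ring = N3/(N1+N3); set equal to 31/44  ⇒  N3/N1 = (31/44)/(1 − 31/44) = 31/13
N3 = N1 + 2·N2  ⇒  N2/N1 = (N3/N1 − 1)/2 = (31/13 − 1)/2 = 9/13
smallest multiple with N1 ≥ 12 and N2 ≥ 10: k = 2  ⇒  N1 = 2·13 = 26, N2 = 2·9 = 18 (N1 ≤ 40, N2 ≤ 30, N2 ≠ N1 ✓), N3 = 26 + 2·18 = 62
check: N3/(N1+N3) with N1 = 26, N3 = 62 gives 31/44; |achieved − target| = 0 ≤ 31/4400 ✓

N1=26 N2=18 achieved=31/44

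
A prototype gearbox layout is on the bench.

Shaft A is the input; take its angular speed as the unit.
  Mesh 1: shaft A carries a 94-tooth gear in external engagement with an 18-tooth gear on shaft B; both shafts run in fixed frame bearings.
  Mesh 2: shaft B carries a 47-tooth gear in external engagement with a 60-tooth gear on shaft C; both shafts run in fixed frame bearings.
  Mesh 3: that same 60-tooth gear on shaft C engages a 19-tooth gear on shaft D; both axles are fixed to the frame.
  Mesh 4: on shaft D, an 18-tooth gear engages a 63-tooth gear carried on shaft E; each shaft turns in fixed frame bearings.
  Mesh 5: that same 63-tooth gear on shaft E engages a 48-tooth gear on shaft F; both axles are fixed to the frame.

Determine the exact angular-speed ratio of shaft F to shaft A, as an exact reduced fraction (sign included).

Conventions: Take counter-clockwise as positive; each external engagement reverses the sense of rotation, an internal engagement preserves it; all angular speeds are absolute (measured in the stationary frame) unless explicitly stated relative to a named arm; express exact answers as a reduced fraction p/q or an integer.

class = fixed-axis compound train [5 meshes; 5 ratios multiply, 5 sense flips]
mesh 1 [94T→18T]: running ratio 47/9, sense −
mesh 2 [47T→60T]: running ratio 2209/540, sense +
mesh 3 [60T→19T]: running ratio 2209/171, sense −
mesh 4 [18T→63T]: running ratio 4418/1197, sense +
mesh 5 [63T→48T]: running ratio 2209/456, sense −
ω_out/ω_in = -2209/456

-2209/456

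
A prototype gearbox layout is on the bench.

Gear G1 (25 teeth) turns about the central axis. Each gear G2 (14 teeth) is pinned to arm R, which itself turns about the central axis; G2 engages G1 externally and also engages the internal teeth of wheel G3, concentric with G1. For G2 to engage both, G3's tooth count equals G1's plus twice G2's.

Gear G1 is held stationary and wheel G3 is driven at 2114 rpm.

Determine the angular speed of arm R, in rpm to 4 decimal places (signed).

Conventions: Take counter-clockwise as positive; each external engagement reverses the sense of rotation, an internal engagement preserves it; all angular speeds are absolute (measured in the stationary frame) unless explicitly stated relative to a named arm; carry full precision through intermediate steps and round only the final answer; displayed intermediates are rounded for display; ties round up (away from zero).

recognized (axles ride arm R): planetary set, 25/14/53 teeth
normalise by the input: solve with ω_ring = 1, then scale by 2114 rpm
ring teeth: 25 + 2·14 = 53
25(ω_sun−ω_arm) = −53(ω_ring−ω_arm),  ω_sun = 0, ω_ring = 1
25(0−ω_arm) = −53(1−ω_arm)  ⇒  78·ω_arm = 53  ⇒  ω_arm = 53/78
scale: ω_arm = 53/78 × 2114 rpm = +1436.4359 rpm

+1436.4359 rpm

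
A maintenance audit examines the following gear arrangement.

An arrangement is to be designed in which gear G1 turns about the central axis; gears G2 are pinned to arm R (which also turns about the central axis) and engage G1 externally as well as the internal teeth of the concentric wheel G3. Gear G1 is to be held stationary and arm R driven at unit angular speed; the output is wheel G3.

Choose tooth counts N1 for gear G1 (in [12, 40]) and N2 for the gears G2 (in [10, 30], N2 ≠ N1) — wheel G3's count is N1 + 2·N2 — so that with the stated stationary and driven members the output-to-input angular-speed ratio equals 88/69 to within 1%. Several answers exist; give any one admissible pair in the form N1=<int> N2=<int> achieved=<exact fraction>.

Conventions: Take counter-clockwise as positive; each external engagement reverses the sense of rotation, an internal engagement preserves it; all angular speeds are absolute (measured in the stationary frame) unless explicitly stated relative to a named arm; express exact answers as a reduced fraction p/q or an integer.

N1=19 N2=25 achieved=88/69

topology: planetary set — design target 88/69, arm = carrier (Willis)
Willis with ω_sun = 0: ω_ring/ω_arm = (N1+N3)/N3; set equal to 88/69  ⇒  N3/N1 = 1/(88/69 − 1) = 69/19
N3 = N1 + 2·N2  ⇒  N2/N1 = (N3/N1 − 1)/2 = (69/19 − 1)/2 = 25/19
smallest multiple with N1 ≥ 12 and N2 ≥ 10: k = 1  ⇒  N1 = 1·19 = 19, N2 = 1·25 = 25 (N1 ≤ 40, N2 ≤ 30, N2 ≠ N1 ✓), N3 = 19 + 2·25 = 69
check: (N1+N3)/N3 with N1 = 19, N3 = 69 gives 88/69; |achieved − target| = 0 ≤ 22/1725 ✓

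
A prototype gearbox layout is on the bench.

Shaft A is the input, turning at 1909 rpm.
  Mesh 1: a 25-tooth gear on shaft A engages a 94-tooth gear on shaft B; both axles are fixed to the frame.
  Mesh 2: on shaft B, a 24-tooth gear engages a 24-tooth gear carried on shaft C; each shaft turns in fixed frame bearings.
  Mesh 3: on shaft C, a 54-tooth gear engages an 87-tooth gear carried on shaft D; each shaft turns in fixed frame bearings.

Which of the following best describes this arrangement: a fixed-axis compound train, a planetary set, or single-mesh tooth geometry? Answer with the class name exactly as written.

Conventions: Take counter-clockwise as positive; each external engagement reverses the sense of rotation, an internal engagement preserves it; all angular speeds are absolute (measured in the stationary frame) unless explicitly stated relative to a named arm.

fixed-axis compound train

3-mesh fixed-axis compound train (all bearings frame-fixed)
classification: fixed-axis compound train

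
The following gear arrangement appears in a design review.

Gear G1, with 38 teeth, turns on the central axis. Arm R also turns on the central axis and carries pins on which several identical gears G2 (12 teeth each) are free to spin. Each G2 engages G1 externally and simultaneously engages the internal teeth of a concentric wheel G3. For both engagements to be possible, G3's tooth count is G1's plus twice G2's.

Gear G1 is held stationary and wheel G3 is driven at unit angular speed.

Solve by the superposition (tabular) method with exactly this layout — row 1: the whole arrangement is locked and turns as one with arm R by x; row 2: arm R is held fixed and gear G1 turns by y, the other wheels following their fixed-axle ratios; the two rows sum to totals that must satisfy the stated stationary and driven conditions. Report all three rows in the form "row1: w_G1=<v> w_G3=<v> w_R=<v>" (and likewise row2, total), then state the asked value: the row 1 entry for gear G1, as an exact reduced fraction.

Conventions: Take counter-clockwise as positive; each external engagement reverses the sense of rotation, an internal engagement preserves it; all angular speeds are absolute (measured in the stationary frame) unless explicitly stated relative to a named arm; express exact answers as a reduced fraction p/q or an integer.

row1: w_G1=31/50 w_G3=31/50 w_R=31/50
row2: w_G1=-31/50 w_G3=19/50 w_R=0
total: w_G1=0 w_G3=1 w_R=31/50
asked value: 31/50

recognized (axles ride arm R): planetary set, 38/12/62 teeth
superposition row 1 [locked train]: every member turns x
row 2 (arm held, sun turns y): ω_ring = −(38/62)·y, ω_arm = 0
boundary: total ω_sun = x + y = 0 and total ω_ring = x − (38/62)·y = 1  ⇒  y = -31/50, x = 31/50
row 2 ring = −(38/62)·(-31/50) = 19/50
totals (row 1 + row 2): sun 31/50 + (-31/50) = 0, ring 31/50 + 19/50 = 1, arm 31/50 + 0 = 31/50
asked cell (row1, sun) = 31/50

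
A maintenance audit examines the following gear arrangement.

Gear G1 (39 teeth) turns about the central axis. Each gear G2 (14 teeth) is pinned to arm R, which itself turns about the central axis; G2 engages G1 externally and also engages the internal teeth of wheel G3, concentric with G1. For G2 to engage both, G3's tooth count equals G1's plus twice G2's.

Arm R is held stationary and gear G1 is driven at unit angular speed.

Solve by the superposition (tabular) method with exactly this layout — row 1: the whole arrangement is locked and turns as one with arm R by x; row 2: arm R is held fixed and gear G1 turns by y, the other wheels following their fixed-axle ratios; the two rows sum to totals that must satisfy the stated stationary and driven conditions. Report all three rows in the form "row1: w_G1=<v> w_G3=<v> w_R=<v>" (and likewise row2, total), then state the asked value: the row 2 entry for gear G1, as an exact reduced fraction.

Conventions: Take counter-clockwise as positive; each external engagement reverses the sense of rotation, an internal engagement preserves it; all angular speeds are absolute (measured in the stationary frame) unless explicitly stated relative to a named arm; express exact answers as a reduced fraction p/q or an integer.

row1: w_G1=0 w_G3=0 w_R=0
row2: w_G1=1 w_G3=-39/67 w_R=0
total: w_G1=1 w_G3=-39/67 w_R=0
asked value: 1

class = planetary set [G3 = 39+2·14 = 67; Willis about the carrier]
row 1 — lock + rotate with arm: ω_sun = ω_ring = ω_arm = x
row 2 — arm fixed, fixed-axis ratios: sun y, ring −(39/67)·y, arm 0
boundary: total ω_arm = x = 0 and total ω_sun = x + y = 1  ⇒  y = 1, x = 0
row 2 ring = −(39/67)·1 = -39/67
totals (row 1 + row 2): sun 0 + 1 = 1, ring 0 + (-39/67) = -39/67, arm 0 + 0 = 0
asked cell (row2, sun) = 1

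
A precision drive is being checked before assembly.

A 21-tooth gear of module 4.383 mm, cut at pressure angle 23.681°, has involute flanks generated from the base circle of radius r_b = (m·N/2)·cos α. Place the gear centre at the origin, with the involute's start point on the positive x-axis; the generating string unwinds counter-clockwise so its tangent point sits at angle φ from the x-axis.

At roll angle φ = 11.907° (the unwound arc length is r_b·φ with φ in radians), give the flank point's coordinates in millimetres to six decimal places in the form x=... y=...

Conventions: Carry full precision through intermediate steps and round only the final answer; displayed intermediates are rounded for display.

recognized (one wheel, involute flank): single-mesh tooth geometry, m = 4.383, N = 21
pitch radius r_p = m·N/2 = 4.383·21/2 = 46.021500
base radius r_b = r_p·cos α = 46.021500·cos 23.681° = 42.146298
roll angle φ = 11.907° = 0.20781635 rad
x = r_b·(cos φ + φ·sin φ) = 43.046595
y = r_b·(sin φ − φ·cos φ) = 0.125545

x=43.046595 y=0.125545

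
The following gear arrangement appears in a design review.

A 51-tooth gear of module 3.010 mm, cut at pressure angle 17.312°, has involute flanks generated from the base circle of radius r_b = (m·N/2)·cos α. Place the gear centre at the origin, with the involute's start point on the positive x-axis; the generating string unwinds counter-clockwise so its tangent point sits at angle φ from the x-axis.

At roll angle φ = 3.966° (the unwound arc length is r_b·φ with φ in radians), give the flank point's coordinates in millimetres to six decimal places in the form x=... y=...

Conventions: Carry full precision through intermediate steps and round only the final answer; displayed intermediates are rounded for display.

topology: single-mesh involute geometry — m = 3.010, N = 51
pitch radius r_p = m·N/2 = 3.010·51/2 = 76.755000
base radius r_b = r_p·cos α = 76.755000·cos 17.312° = 73.277883
roll angle φ = 3.966° = 0.06921976 rad
x = r_b·(cos φ + φ·sin φ) = 73.453224
y = r_b·(sin φ − φ·cos φ) = 0.008097

x=73.453224 y=0.008097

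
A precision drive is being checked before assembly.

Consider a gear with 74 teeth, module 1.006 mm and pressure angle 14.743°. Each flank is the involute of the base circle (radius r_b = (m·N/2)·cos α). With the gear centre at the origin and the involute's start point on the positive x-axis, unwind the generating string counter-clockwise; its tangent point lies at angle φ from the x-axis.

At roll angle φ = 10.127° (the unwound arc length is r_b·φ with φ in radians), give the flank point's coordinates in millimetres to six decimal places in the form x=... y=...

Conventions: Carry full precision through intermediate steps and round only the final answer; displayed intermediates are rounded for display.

x=36.554431 y=0.066048

recognized (one wheel, involute flank): single-mesh tooth geometry, m = 1.006, N = 74
pitch radius r_p = m·N/2 = 1.006·74/2 = 37.222000
base radius r_b = r_p·cos α = 37.222000·cos 14.743° = 35.996541
roll angle φ = 10.127° = 0.17674949 rad
x = r_b·(cos φ + φ·sin φ) = 36.554431
y = r_b·(sin φ − φ·cos φ) = 0.066048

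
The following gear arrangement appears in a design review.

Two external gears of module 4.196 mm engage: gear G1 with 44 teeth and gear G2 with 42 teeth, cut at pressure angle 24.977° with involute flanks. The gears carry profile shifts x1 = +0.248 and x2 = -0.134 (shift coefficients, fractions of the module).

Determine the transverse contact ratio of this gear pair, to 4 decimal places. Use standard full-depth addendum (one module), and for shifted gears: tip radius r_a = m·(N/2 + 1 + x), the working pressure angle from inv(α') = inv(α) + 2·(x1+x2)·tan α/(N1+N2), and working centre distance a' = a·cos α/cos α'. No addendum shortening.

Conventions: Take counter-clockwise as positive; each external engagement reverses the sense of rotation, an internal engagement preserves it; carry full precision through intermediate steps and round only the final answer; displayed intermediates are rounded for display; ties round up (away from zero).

1.5042

recognized (one external pair, fixed centres): single-mesh tooth geometry, m = 4.196, N1 = 44, N2 = 42
base radii: r_b1 = 83.678738, r_b2 = 79.875159
tip radii: r_a1 = 97.548608, r_a2 = 91.749736
inv(α') = inv(24.977°) + 2·(+0.248-0.134)·tan α/(44+42) = 0.03112311  ⇒  α' = 25.29835°
a' = a·cos α / cos α' = 180.4280·cos 24.977°/cos 25.29835° = 180.903476
action lengths: √(r_a1²−r_b1²) = 50.135812, √(r_a2²−r_b2²) = 45.143914
base pitch p_b = π·m·cos α = 11.949296
CR = (50.135812 + 45.143914 − 180.903476·sin 25.29835°)/11.949296 = 1.504181
contact ratio ≈ 1.5042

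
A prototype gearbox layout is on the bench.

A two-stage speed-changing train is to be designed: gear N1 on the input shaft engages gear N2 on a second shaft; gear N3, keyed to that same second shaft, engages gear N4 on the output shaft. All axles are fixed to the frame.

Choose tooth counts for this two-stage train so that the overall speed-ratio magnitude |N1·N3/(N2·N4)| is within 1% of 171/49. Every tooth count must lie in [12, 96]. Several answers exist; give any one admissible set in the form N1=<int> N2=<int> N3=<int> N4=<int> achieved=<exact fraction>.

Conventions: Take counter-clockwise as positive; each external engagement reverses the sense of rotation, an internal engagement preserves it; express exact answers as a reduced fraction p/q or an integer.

N1=12 N2=14 N3=57 N4=14 achieved=171/49

2-stage fixed-axis compound train for ratio 171/49
target = 171/49 in lowest terms: an exact hit needs N1·N3 = k·171 and N2·N4 = k·49 for one integer k, every count in [12, 96]; additionally prefer no 1:1 stage (N1 ≠ N2, N3 ≠ N4)
k = 1…3: no 1:1-free in-range split of k·171 and k·49 into factor pairs; take k = 4
k = 4: N1·N3 = 684 = 12·57, N2·N4 = 196 = 14·14
achieved = 12·57/(14·14) = 171/49; |achieved − target| = 0 ≤ 171/4900 ✓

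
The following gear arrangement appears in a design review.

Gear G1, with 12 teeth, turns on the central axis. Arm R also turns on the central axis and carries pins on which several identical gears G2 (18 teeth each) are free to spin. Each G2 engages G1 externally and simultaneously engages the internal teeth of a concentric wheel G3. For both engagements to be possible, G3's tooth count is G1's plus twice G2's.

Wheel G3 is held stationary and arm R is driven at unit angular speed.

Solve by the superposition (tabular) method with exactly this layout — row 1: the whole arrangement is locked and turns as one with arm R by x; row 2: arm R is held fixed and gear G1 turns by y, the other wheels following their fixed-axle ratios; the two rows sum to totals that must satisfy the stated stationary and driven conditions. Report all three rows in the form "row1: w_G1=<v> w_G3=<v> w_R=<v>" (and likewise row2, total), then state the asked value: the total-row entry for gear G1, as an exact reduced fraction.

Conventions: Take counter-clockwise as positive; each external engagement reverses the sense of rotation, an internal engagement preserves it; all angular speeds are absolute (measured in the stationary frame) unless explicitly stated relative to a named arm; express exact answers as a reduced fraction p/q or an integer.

topology: planetary set — G1 12T / G2 18T / G3 48T, arm = carrier (Willis)
superposition row 1 [locked train]: every member turns x
row 2: sun turns y, ring = −(12/48)·y, arm 0
boundary: total ω_ring = x − (12/48)·y = 0 and total ω_arm = x = 1  ⇒  y = 4, x = 1
row 2 ring = −(12/48)·4 = -1
totals (row 1 + row 2): sun 1 + 4 = 5, ring 1 + (-1) = 0, arm 1 + 0 = 1
asked cell (total, sun) = 5

row1: w_G1=1 w_G3=1 w_R=1
row2: w_G1=4 w_G3=-1 w_R=0
total: w_G1=5 w_G3=0 w_R=1
asked value: 5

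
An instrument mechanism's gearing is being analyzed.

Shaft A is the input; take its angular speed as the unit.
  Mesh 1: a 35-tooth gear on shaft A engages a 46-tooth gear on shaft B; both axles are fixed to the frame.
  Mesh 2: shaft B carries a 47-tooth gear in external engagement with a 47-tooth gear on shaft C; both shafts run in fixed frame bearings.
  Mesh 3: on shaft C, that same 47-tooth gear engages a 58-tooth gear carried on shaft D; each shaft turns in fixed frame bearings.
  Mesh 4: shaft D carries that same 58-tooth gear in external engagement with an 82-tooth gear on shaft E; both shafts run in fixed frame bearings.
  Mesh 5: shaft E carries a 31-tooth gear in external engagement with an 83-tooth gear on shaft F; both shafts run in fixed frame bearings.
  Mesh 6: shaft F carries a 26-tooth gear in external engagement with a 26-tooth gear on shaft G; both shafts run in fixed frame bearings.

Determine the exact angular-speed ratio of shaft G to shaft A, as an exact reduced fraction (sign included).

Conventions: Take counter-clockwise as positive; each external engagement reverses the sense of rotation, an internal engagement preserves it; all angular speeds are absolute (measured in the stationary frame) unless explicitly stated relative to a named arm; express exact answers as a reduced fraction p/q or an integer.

50995/313076

class = fixed-axis compound train [6 meshes; 6 ratios multiply, 6 sense flips]
mesh 1 [35T→46T]: running ratio 35/46, sense −
mesh 2 [47T→47T]: running ratio 35/46, sense +
mesh 3 [47T→58T]: running ratio 1645/2668, sense −
mesh 4 [58T→82T]: running ratio 1645/3772, sense +
mesh 5 [31T→83T]: running ratio 50995/313076, sense −
mesh 6 [26T→26T]: running ratio 50995/313076, sense +
ω_out/ω_in = 50995/313076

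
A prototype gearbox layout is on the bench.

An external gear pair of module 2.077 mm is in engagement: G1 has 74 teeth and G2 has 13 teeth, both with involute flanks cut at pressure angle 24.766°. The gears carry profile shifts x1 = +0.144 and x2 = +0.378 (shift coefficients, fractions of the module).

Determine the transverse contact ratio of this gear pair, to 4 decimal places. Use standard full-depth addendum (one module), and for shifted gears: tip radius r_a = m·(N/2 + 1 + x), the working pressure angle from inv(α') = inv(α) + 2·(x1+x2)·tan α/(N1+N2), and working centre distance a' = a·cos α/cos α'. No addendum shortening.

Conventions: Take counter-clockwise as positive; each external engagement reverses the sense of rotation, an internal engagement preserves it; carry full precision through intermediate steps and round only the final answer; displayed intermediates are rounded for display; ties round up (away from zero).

1.3581

topology: single-mesh involute geometry — m = 2.077, 74T/13T pair
base radii: r_b1 = 69.780907, r_b2 = 12.258808
tip radii: r_a1 = 79.225088, r_a2 = 16.362606
inv(α') = inv(24.766°) + 2·(+0.144+0.378)·tan α/(74+13) = 0.03463286  ⇒  α' = 26.16400°
a' = a·cos α / cos α' = 90.3495·cos 24.766°/cos 26.16400° = 91.405530
action lengths: √(r_a1²−r_b1²) = 37.513191, √(r_a2²−r_b2²) = 10.837735
base pitch p_b = π·m·cos α = 5.924951
CR = (37.513191 + 10.837735 − 91.405530·sin 26.16400°)/5.924951 = 1.358051
contact ratio ≈ 1.3581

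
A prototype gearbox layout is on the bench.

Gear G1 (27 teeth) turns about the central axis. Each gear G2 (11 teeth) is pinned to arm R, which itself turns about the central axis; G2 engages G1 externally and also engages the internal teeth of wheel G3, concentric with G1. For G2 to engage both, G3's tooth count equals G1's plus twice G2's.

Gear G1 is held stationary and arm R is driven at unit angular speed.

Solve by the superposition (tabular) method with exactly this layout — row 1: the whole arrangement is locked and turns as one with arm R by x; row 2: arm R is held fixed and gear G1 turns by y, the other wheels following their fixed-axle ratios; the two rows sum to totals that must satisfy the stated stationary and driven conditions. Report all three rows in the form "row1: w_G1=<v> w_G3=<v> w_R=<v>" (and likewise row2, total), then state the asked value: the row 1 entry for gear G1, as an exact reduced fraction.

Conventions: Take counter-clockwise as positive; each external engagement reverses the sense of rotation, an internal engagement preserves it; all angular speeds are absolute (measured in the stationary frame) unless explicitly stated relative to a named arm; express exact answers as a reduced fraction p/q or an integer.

class = planetary set [G3 = 27+2·11 = 49; Willis about the carrier]
row 1 — lock + rotate with arm: ω_sun = ω_ring = ω_arm = x
row 2 (arm held, sun turns y): ω_ring = −(27/49)·y, ω_arm = 0
boundary: total ω_sun = x + y = 0 and total ω_arm = x = 1  ⇒  y = -1, x = 1
row 2 ring = −(27/49)·(-1) = 27/49
totals (row 1 + row 2): sun 1 + (-1) = 0, ring 1 + 27/49 = 76/49, arm 1 + 0 = 1
asked cell (row1, sun) = 1

row1: w_G1=1 w_G3=1 w_R=1
row2: w_G1=-1 w_G3=27/49 w_R=0
total: w_G1=0 w_G3=76/49 w_R=1
asked value: 1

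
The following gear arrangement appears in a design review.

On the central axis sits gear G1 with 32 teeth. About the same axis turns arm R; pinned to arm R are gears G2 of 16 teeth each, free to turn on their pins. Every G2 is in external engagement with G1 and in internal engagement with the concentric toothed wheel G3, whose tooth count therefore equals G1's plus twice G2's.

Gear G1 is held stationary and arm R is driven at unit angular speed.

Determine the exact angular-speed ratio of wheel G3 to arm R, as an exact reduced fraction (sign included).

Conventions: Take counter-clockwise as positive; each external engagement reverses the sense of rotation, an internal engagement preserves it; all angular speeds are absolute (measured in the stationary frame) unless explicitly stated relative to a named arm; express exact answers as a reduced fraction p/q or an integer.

planetary set (32T centre, 16T on arm, 64T internal) — Willis relation
ring teeth: 32 + 2·16 = 64
32(ω_sun−ω_arm) = −64(ω_ring−ω_arm),  ω_sun = 0, ω_arm = 1
ω_ring = 1 − (32/64)(0−1) = 3/2
ω_out/ω_in = 3/2

3/2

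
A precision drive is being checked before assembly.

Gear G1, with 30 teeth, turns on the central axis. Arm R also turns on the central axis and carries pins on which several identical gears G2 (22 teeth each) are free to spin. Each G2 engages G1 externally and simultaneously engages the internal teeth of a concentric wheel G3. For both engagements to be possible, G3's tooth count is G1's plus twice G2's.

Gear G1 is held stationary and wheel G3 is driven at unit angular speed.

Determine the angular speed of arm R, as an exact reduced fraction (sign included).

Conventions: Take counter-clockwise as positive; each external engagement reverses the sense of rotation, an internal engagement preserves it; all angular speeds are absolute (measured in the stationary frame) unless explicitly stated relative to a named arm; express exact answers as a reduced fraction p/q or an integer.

37/52

recognized (axles ride arm R): planetary set, 30/22/74 teeth
ring teeth: 30 + 2·22 = 74
30(ω_sun−ω_arm) = −74(ω_ring−ω_arm),  ω_sun = 0, ω_ring = 1
30(0−ω_arm) = −74(1−ω_arm)  ⇒  104·ω_arm = 74  ⇒  ω_arm = 37/52
exact speed ratio = 37/52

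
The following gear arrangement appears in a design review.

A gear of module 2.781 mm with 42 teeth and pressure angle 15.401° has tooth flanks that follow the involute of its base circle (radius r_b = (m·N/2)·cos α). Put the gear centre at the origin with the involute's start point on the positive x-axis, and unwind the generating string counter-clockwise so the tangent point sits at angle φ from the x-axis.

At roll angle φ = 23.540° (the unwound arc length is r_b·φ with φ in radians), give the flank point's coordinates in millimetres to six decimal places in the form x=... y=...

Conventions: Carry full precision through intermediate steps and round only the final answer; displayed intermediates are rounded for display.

x=60.857199 y=1.279734

topology: single-mesh involute geometry — m = 2.781, N = 42
pitch radius r_p = m·N/2 = 2.781·42/2 = 58.401000
base radius r_b = r_p·cos α = 58.401000·cos 15.401° = 56.303865
roll angle φ = 23.540° = 0.41085051 rad
x = r_b·(cos φ + φ·sin φ) = 60.857199
y = r_b·(sin φ − φ·cos φ) = 1.279734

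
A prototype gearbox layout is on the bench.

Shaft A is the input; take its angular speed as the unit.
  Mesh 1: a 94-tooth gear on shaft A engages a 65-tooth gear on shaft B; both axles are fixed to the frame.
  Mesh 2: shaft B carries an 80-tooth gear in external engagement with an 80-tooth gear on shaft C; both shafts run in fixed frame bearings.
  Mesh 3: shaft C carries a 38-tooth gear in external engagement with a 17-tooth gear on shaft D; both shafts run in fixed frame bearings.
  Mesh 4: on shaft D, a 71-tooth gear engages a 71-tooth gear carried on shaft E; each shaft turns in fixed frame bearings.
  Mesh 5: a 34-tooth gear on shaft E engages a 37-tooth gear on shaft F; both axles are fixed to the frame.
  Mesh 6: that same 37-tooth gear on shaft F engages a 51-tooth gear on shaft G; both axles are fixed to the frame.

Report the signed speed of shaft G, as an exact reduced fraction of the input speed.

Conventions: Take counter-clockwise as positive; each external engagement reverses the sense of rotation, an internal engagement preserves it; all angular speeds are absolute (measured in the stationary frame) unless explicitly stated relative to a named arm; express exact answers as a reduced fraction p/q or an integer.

6-mesh fixed-axis compound train (all bearings frame-fixed)
mesh 1 [94T→65T]: |ω|/ω_in = 1×94/65 = 94/65, sense flips to −
mesh 2 [80T→80T]: |ω|/ω_in = (94/65)×80/80 = 94/65, sense flips to +
mesh 3 [38T→17T]: |ω|/ω_in = (94/65)×38/17 = 3572/1105, sense flips to −
mesh 4 [71T→71T]: |ω|/ω_in = (3572/1105)×71/71 = 3572/1105, sense flips to +
mesh 5 [34T→37T]: |ω|/ω_in = (3572/1105)×34/37 = 7144/2405, sense flips to −
mesh 6 [37T→51T]: |ω|/ω_in = (7144/2405)×37/51 = 7144/3315, sense flips to +
signed output speed (× input speed) = 7144/3315

7144/3315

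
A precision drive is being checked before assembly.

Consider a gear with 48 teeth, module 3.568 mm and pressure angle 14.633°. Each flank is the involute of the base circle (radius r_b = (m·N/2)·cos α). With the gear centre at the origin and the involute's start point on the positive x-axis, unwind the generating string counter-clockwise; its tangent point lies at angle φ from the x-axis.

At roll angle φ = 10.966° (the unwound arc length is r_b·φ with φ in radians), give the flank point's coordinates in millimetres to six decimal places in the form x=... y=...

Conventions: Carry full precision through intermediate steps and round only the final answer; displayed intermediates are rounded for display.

x=84.358086 y=0.192921

single-mesh involute tooth geometry (48T wheel at module 3.568)
pitch radius r_p = m·N/2 = 3.568·48/2 = 85.632000
base radius r_b = r_p·cos α = 85.632000·cos 14.633° = 82.854426
roll angle φ = 10.966° = 0.19139281 rad
x = r_b·(cos φ + φ·sin φ) = 84.358086
y = r_b·(sin φ − φ·cos φ) = 0.192921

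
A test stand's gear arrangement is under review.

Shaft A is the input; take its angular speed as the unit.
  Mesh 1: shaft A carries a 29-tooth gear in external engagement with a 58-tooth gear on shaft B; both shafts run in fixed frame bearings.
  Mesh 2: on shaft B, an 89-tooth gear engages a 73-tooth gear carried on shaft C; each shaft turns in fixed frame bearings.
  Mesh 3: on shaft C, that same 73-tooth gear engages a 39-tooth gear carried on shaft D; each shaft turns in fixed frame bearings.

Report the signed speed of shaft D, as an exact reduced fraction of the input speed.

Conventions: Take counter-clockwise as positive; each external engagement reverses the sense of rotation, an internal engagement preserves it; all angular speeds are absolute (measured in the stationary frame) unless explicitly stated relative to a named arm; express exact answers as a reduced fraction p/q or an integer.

3-mesh fixed-axis compound train (all bearings frame-fixed)
mesh 1 [29T→58T]: |ω|/ω_in = 1×29/58 = 1/2, sense flips to −
mesh 2 [89T→73T]: |ω|/ω_in = (1/2)×89/73 = 89/146, sense flips to +
mesh 3 [73T→39T]: |ω|/ω_in = (89/146)×73/39 = 89/78, sense flips to −
signed output speed (× input speed) = -89/78

-89/78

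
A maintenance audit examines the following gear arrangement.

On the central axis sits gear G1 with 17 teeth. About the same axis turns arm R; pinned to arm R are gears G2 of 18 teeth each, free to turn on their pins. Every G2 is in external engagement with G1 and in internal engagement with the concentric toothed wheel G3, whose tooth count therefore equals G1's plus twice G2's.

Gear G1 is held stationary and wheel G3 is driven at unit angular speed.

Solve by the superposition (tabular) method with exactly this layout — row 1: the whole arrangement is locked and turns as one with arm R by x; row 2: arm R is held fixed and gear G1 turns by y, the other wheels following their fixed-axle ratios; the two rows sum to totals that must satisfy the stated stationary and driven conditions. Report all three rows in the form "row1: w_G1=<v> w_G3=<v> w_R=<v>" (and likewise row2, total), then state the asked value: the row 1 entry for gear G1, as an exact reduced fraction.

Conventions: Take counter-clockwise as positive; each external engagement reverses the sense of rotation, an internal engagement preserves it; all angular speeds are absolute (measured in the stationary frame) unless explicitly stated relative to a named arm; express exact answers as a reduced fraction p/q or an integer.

planetary set (17T centre, 18T on arm, 53T internal) — Willis relation
row 1 — lock + rotate with arm: ω_sun = ω_ring = ω_arm = x
row 2 (arm held, sun turns y): ω_ring = −(17/53)·y, ω_arm = 0
boundary: total ω_sun = x + y = 0 and total ω_ring = x − (17/53)·y = 1  ⇒  y = -53/70, x = 53/70
row 2 ring = −(17/53)·(-53/70) = 17/70
totals (row 1 + row 2): sun 53/70 + (-53/70) = 0, ring 53/70 + 17/70 = 1, arm 53/70 + 0 = 53/70
asked cell (row1, sun) = 53/70

row1: w_G1=53/70 w_G3=53/70 w_R=53/70
row2: w_G1=-53/70 w_G3=17/70 w_R=0
total: w_G1=0 w_G3=1 w_R=53/70
asked value: 53/70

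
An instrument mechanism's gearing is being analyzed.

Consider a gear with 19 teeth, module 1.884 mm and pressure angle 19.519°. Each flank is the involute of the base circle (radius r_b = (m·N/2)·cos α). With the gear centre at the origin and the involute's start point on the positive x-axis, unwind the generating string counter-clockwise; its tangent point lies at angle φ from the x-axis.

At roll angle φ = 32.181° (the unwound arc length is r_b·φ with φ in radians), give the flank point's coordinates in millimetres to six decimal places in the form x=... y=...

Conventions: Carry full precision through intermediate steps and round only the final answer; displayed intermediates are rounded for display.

x=19.324081 y=0.965265

topology: single-mesh involute geometry — m = 1.884, N = 19
pitch radius r_p = m·N/2 = 1.884·19/2 = 17.898000
base radius r_b = r_p·cos α = 17.898000·cos 19.519° = 16.869415
roll angle φ = 32.181° = 0.56166441 rad
x = r_b·(cos φ + φ·sin φ) = 19.324081
y = r_b·(sin φ − φ·cos φ) = 0.965265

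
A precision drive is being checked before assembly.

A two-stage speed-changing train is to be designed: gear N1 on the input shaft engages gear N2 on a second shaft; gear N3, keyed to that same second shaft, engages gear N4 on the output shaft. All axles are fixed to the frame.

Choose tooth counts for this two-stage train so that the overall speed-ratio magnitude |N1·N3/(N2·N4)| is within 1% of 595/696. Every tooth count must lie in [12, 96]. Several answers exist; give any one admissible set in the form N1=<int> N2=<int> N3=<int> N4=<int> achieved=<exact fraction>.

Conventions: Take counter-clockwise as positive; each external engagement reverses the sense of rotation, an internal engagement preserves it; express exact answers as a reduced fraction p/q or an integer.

N1=17 N2=12 N3=35 N4=58 achieved=595/696

topology: fixed-axis compound train — 2 stages, target 595/696
target = 595/696 in lowest terms: an exact hit needs N1·N3 = k·595 and N2·N4 = k·696 for one integer k, every count in [12, 96]; additionally prefer no 1:1 stage (N1 ≠ N2, N3 ≠ N4)
k = 1: N1·N3 = 595 = 17·35, N2·N4 = 696 = 12·58
achieved = 17·35/(12·58) = 595/696; |achieved − target| = 0 ≤ 119/13920 ✓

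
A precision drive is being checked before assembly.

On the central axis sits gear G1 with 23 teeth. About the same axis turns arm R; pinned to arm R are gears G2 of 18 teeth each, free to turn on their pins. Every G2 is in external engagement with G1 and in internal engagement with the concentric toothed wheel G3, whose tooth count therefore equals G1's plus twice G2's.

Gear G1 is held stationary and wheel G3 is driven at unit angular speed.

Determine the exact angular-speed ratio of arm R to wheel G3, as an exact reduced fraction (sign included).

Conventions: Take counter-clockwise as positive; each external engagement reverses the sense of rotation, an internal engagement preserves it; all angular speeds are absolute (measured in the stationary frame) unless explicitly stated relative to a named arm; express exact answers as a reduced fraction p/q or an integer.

class = planetary set [G3 = 23+2·18 = 59; Willis about the carrier]
ring teeth: 23 + 2·18 = 59
23(ω_sun−ω_arm) = −59(ω_ring−ω_arm),  ω_sun = 0, ω_ring = 1
23(0−ω_arm) = −59(1−ω_arm)  ⇒  82·ω_arm = 59  ⇒  ω_arm = 59/82
ω_out/ω_in = 59/82

59/82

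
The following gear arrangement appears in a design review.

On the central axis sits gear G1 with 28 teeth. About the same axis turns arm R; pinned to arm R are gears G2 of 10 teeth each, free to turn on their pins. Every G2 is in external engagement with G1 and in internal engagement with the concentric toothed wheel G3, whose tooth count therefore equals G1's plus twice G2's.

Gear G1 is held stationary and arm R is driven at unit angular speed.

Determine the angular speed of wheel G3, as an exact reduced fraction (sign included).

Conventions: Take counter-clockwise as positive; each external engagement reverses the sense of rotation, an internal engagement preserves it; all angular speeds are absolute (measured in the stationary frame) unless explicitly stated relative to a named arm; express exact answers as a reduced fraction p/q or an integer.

19/12

topology: planetary set — G1 28T / G2 10T / G3 48T, arm = carrier (Willis)
ring teeth: 28 + 2·10 = 48
28(ω_sun−ω_arm) = −48(ω_ring−ω_arm),  ω_sun = 0, ω_arm = 1
ω_ring = 1 − (28/48)(0−1) = 19/12
exact speed ratio = 19/12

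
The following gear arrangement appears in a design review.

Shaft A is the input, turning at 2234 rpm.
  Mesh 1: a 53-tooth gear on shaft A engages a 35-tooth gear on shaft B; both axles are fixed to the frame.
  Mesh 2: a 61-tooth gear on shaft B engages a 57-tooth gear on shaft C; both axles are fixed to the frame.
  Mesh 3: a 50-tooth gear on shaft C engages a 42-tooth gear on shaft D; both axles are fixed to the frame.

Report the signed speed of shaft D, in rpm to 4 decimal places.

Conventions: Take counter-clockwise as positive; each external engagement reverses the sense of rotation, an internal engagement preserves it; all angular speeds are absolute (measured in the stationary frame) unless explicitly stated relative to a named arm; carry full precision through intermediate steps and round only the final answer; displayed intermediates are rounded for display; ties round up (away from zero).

-4309.8950 rpm

class = fixed-axis compound train [3 meshes; 3 ratios multiply, 3 sense flips]
mesh 1 [53T→35T]: ω = 2234.0000×53/35 = 3382.9143 rpm, sense flips to −
mesh 2 [61T→57T]: ω = 3382.9143×61/57 = 3620.3118 rpm, sense flips to +
mesh 3 [50T→42T]: ω = 3620.3118×50/42 = 4309.8950 rpm, sense flips to −
signed output speed = -4309.8950 rpm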